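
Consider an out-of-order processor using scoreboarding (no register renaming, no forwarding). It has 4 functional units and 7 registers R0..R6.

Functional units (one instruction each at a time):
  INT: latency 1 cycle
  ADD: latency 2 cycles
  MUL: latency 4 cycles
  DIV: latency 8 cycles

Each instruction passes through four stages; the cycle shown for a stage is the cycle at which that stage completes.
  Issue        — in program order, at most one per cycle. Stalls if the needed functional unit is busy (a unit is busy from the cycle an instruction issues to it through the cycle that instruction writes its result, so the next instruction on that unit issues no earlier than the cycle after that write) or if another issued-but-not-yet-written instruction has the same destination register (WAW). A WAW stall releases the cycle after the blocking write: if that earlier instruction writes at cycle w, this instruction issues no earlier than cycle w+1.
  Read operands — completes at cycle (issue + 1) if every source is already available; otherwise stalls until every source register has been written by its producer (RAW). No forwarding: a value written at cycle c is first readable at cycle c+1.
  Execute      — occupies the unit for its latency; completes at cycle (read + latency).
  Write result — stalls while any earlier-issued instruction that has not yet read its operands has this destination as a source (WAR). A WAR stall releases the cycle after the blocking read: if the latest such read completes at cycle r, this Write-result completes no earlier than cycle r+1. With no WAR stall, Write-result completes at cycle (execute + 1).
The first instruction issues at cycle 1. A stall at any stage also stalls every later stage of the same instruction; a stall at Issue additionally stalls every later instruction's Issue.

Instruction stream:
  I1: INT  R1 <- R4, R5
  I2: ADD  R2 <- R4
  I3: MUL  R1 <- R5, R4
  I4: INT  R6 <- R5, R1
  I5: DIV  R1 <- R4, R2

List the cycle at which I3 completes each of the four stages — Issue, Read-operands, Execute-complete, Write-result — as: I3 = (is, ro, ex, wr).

I1: IS=1 RO=2 EX=3 WR=4
I2: IS=2 RO=3 EX=5 WR=6
I3: IS=5 RO=6 EX=10 WR=11  [WAW R1: wait I1 write@4]
I4: IS=6 RO=12 EX=13 WR=14  [RAW R1: wait I3 write@11]
I5: IS=12 RO=13 EX=21 WR=22  [WAW R1: wait I3 write@11]

I3 = (5, 6, 10, 11)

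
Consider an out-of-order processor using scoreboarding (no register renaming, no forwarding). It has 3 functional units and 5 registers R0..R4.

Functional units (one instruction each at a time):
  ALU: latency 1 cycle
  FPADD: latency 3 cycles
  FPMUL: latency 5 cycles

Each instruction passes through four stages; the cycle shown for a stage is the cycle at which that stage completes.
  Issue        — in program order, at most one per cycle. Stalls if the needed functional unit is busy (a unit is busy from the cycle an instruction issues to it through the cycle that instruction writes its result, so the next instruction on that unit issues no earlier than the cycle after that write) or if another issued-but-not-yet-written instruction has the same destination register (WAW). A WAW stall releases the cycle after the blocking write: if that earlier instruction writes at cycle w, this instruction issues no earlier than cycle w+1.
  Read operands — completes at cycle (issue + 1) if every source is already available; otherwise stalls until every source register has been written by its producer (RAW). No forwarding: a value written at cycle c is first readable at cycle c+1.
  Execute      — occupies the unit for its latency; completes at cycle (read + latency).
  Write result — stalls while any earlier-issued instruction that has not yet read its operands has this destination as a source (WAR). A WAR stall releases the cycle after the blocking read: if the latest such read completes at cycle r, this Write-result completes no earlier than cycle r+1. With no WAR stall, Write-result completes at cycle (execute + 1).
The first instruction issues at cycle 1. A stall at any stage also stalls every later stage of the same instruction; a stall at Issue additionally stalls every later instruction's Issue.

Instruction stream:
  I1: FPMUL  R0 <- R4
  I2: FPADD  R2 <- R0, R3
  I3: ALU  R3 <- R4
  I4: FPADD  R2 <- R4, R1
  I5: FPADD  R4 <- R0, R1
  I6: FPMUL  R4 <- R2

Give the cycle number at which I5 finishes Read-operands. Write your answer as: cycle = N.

cycle 1: issue I1 (FPMUL)
cycle 2: I1 read-ops; issue I2 (FPADD)
cycle 3: issue I3 (ALU)
cycle 4: I3 read-ops
cycle 5: I3 finished on ALU
cycle 7: I1 finished on FPMUL
cycle 8: I1→R0
cycle 9: I2 read-ops
cycle 10: I3→R3
cycle 12: I2 finished on FPADD
cycle 13: I2→R2
cycle 14: issue I4 (FPADD)
cycle 15: I4 read-ops
cycle 18: I4 finished on FPADD
cycle 19: I4→R2
cycle 20: issue I5 (FPADD)
cycle 21: I5 read-ops
cycle 24: I5 finished on FPADD
cycle 25: I5→R4
cycle 26: issue I6 (FPMUL)
cycle 27: I6 read-ops
cycle 32: I6 finished on FPMUL
cycle 33: I6→R4

cycle = 21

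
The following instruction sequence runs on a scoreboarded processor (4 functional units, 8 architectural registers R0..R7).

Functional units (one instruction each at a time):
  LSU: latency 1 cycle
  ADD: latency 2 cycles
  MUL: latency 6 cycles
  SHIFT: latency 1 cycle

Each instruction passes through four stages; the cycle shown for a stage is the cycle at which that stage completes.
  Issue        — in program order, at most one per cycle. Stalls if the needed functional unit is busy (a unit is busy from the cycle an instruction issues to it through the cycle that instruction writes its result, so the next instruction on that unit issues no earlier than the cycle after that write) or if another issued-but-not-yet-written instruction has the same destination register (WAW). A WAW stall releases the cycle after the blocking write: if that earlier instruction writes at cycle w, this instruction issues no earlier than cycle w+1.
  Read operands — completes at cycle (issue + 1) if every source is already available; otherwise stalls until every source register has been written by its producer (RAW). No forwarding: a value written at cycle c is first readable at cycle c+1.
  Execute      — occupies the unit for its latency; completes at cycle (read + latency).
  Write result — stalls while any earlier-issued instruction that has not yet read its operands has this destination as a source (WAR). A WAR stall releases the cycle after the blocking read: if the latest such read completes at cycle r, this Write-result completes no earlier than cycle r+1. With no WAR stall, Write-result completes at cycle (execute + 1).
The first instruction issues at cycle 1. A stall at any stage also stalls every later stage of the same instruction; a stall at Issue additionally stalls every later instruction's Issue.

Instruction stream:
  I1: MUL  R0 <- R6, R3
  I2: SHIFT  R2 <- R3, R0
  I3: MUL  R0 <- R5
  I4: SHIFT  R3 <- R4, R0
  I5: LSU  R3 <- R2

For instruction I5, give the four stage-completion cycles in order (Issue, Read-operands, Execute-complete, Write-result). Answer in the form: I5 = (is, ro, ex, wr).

I1: IS=1 RO=2 EX=8 WR=9
I2: IS=2 RO=10 EX=11 WR=12  [RAW R0: wait I1 write@9]
I3: IS=10 RO=11 EX=17 WR=18  [struct: MUL busy until I1 writes@9]
I4: IS=13 RO=19 EX=20 WR=21  [struct: SHIFT busy until I2 writes@12; RAW R0: wait I3 write@18]
I5: IS=22 RO=23 EX=24 WR=25  [WAW R3: wait I4 write@21]

I5 = (22, 23, 24, 25)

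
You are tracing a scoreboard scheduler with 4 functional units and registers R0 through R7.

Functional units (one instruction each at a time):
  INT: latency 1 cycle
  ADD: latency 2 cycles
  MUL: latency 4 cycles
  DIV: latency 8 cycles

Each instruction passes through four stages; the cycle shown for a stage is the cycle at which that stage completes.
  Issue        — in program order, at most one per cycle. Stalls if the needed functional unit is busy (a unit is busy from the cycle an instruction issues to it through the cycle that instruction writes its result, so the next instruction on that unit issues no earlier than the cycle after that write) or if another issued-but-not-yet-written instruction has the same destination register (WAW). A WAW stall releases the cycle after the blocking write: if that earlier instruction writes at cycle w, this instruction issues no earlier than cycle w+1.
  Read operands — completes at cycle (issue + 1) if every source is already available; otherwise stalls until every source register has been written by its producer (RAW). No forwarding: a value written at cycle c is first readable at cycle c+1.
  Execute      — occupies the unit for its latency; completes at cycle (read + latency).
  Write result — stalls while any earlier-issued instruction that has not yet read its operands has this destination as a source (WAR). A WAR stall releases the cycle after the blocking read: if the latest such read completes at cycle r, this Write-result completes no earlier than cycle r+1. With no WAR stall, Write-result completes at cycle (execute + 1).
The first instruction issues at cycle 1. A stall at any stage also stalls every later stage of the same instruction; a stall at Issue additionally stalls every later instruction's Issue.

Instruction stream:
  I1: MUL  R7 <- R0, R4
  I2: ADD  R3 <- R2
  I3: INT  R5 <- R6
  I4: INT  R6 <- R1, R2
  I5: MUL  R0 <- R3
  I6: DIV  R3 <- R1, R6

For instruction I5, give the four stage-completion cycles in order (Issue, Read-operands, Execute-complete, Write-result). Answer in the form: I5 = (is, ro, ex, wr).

c1: issue I1 (MUL)
c2: I1 read-ops | issue I2 (ADD)
c3: I2 read-ops | issue I3 (INT)
c4: I3 read-ops
c5: I2 finished on ADD | I3 finished on INT
c6: I1 finished on MUL | I2→R3 | I3→R5
c7: I1→R7 | issue I4 (INT)
c8: I4 read-ops | issue I5 (MUL)
c9: I4 finished on INT | I5 read-ops | issue I6 (DIV)
c10: I4→R6
c11: I6 read-ops
c13: I5 finished on MUL
c14: I5→R0
c19: I6 finished on DIV
c20: I6→R3

I5 = (8, 9, 13, 14)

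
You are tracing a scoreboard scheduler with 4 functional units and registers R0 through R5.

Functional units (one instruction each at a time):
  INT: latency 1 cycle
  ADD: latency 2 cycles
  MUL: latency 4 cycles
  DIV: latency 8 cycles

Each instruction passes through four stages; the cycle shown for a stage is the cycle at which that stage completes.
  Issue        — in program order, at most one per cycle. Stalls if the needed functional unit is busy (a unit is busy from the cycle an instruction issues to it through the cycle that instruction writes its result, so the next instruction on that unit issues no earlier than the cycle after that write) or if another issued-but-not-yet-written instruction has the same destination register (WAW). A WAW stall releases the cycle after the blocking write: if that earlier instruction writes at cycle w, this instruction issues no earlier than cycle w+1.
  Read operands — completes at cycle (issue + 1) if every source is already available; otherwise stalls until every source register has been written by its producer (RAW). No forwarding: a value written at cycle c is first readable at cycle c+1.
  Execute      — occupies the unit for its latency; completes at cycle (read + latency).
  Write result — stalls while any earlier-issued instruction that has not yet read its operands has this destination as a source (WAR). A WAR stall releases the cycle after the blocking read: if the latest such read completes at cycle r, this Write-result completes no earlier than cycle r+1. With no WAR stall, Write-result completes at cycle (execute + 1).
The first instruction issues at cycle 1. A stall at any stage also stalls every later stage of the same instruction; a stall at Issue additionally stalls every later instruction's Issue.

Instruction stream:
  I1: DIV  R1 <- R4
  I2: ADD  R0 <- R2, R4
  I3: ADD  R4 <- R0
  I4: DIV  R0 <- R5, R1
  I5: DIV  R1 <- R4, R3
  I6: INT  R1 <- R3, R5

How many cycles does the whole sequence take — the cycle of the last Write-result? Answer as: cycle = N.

I1: IS=1 RO=2 EX=10 WR=11
I2: IS=2 RO=3 EX=5 WR=6
I3: IS=7 RO=8 EX=10 WR=11  [struct: ADD busy until I2 writes@6]
I4: IS=12 RO=13 EX=21 WR=22  [struct: DIV busy until I1 writes@11]
I5: IS=23 RO=24 EX=32 WR=33  [struct: DIV busy until I4 writes@22]
I6: IS=34 RO=35 EX=36 WR=37  [WAW R1: wait I5 write@33]

cycle = 37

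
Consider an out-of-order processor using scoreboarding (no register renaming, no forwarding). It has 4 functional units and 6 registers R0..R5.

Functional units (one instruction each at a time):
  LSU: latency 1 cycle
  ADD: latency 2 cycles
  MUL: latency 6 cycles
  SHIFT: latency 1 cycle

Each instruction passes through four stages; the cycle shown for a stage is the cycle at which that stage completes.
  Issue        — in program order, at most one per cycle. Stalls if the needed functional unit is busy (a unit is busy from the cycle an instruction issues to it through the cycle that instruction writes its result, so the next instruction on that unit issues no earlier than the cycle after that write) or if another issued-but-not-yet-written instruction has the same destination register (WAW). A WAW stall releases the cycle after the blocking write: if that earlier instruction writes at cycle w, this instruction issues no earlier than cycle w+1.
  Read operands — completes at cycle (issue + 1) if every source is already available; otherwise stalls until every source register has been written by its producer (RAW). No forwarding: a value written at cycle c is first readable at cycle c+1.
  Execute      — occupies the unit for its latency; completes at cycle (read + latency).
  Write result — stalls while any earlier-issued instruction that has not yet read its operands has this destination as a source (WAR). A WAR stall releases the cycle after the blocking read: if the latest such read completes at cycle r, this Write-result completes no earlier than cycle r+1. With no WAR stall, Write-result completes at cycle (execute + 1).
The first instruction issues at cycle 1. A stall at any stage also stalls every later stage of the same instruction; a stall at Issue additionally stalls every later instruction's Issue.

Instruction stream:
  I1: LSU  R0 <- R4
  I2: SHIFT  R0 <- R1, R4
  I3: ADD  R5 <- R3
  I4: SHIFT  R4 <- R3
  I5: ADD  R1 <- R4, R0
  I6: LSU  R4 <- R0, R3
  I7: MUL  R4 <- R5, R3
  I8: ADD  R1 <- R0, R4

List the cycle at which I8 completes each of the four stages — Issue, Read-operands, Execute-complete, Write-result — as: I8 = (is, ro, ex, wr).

I8 = (18, 26, 28, 29)

[I1] 1/2/3/4
[I2] 5/6/7/8  (WAW R0: wait I1 write@4)
[I3] 6/7/9/10
[I4] 9/10/11/12  (struct: SHIFT busy until I2 writes@8)
[I5] 11/13/15/16  (struct: ADD busy until I3 writes@10; RAW R4: wait I4 write@12)
[I6] 13/14/15/16  (WAW R4: wait I4 write@12)
[I7] 17/18/24/25  (WAW R4: wait I6 write@16)
[I8] 18/26/28/29  (RAW R4: wait I7 write@25)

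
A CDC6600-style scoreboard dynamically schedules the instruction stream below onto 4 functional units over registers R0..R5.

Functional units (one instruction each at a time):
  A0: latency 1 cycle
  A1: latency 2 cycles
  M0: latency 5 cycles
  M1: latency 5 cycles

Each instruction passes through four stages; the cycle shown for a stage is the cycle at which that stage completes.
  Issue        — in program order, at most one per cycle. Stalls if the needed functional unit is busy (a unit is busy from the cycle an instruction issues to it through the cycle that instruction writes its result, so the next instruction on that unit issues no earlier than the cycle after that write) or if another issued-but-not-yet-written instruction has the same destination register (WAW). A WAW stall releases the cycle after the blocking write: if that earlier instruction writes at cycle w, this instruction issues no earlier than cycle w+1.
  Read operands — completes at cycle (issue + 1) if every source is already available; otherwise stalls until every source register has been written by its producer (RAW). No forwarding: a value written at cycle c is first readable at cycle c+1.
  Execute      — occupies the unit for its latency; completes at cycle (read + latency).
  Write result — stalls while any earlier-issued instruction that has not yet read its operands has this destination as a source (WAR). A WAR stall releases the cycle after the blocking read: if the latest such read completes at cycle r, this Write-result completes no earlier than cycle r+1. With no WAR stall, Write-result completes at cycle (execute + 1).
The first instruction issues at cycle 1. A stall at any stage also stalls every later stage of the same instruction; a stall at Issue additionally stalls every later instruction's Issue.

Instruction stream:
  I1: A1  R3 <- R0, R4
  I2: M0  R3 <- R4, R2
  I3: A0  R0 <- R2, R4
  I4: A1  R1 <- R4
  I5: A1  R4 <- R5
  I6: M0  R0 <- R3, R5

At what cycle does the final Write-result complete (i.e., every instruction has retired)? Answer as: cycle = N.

cycle = 21

[I1] 1/2/4/5
[I2] 6/7/12/13  (WAW R3: wait I1 write@5)
[I3] 7/8/9/10
[I4] 8/9/11/12
[I5] 13/14/16/17  (struct: A1 busy until I4 writes@12)
[I6] 14/15/20/21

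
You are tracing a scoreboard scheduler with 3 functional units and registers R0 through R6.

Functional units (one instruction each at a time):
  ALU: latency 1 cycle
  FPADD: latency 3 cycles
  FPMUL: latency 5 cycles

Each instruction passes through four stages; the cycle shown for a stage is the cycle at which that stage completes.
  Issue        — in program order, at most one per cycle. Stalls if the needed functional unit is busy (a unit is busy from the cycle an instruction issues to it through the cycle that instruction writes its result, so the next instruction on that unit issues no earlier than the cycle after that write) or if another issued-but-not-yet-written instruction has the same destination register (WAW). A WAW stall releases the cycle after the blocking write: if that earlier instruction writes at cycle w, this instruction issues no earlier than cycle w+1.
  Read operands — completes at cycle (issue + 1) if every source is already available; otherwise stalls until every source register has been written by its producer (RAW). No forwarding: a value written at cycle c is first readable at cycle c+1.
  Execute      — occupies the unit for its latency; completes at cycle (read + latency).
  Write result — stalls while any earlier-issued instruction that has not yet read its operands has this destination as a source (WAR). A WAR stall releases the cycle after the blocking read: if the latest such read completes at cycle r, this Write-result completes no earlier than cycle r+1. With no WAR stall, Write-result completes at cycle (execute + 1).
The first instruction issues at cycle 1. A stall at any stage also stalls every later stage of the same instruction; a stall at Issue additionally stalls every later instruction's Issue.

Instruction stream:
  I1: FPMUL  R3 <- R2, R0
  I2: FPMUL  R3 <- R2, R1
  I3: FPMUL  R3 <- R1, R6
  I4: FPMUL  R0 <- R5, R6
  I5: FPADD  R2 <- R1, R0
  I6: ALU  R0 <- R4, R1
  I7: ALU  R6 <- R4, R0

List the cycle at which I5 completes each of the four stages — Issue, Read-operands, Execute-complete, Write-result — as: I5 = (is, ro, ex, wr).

t=1  I1→FPMUL
t=2  I1 RO
t=7  I1 EX
t=8  I1 WR R3
t=9  I2→FPMUL
t=10  I2 RO
t=15  I2 EX
t=16  I2 WR R3
t=17  I3→FPMUL
t=18  I3 RO
t=23  I3 EX
t=24  I3 WR R3
t=25  I4→FPMUL
t=26  I4 RO | I5→FPADD
t=31  I4 EX
t=32  I4 WR R0
t=33  I5 RO | I6→ALU
t=34  I6 RO
t=35  I6 EX
t=36  I5 EX | I6 WR R0
t=37  I5 WR R2 | I7→ALU
t=38  I7 RO
t=39  I7 EX
t=40  I7 WR R6

I5 = (26, 33, 36, 37)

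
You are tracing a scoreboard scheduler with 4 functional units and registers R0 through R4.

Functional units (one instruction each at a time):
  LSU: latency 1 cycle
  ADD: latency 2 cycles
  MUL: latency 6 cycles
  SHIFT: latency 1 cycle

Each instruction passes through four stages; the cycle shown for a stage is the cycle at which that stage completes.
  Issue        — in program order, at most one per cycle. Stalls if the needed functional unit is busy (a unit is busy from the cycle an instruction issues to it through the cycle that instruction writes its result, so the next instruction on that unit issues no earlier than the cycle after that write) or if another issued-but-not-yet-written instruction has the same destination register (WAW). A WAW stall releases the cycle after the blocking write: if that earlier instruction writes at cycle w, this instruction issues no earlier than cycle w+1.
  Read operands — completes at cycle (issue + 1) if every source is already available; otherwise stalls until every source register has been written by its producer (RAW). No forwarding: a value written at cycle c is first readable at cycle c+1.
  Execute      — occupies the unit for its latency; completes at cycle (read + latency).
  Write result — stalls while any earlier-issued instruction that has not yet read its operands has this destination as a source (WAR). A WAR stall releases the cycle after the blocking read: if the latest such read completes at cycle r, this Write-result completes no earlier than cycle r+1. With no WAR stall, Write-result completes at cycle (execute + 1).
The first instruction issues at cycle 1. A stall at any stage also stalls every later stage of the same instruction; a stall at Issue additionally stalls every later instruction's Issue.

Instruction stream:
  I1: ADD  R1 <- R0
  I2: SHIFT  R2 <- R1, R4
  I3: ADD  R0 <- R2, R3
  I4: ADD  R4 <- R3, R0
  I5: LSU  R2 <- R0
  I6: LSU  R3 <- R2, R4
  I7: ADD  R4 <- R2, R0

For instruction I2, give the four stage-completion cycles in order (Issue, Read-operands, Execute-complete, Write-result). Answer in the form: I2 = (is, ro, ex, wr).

I2 = (2, 6, 7, 8)

cycle 1: issue I1 (ADD)
cycle 2: I1 read-ops; issue I2 (SHIFT)
cycle 4: I1 finished on ADD
cycle 5: I1→R1
cycle 6: I2 read-ops; issue I3 (ADD)
cycle 7: I2 finished on SHIFT
cycle 8: I2→R2
cycle 9: I3 read-ops
cycle 11: I3 finished on ADD
cycle 12: I3→R0
cycle 13: issue I4 (ADD)
cycle 14: I4 read-ops; issue I5 (LSU)
cycle 15: I5 read-ops
cycle 16: I4 finished on ADD; I5 finished on LSU
cycle 17: I4→R4; I5→R2
cycle 18: issue I6 (LSU)
cycle 19: I6 read-ops; issue I7 (ADD)
cycle 20: I6 finished on LSU; I7 read-ops
cycle 21: I6→R3
cycle 22: I7 finished on ADD
cycle 23: I7→R4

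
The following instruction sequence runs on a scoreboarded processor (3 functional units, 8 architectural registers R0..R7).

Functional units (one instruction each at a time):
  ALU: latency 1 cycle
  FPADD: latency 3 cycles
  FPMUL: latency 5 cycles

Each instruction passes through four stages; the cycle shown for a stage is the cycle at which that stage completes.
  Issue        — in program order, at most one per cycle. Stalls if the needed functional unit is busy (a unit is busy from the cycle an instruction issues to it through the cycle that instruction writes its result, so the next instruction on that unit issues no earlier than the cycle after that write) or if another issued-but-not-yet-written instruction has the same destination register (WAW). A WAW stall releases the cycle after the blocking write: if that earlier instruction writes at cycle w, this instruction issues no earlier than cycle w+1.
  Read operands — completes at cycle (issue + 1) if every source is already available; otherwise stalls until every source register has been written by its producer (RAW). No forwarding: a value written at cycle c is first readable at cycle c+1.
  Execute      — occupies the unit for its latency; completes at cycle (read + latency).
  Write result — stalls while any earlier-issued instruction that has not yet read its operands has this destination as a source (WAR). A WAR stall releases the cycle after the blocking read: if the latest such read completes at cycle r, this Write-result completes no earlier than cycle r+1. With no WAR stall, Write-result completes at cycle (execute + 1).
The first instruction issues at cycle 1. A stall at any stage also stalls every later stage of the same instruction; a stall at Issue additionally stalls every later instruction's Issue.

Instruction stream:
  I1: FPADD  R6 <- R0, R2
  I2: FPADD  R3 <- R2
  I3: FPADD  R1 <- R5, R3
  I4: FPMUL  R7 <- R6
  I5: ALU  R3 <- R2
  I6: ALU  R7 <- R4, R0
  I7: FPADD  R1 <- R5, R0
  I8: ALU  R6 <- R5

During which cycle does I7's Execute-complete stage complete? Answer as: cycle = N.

cycle = 27

[I1] 1/2/5/6
[I2] 7/8/11/12  (struct: FPADD busy until I1 writes@6)
[I3] 13/14/17/18  (struct: FPADD busy until I2 writes@12)
[I4] 14/15/20/21
[I5] 15/16/17/18
[I6] 22/23/24/25  (WAW R7: wait I4 write@21)
[I7] 23/24/27/28
[I8] 26/27/28/29  (struct: ALU busy until I6 writes@25)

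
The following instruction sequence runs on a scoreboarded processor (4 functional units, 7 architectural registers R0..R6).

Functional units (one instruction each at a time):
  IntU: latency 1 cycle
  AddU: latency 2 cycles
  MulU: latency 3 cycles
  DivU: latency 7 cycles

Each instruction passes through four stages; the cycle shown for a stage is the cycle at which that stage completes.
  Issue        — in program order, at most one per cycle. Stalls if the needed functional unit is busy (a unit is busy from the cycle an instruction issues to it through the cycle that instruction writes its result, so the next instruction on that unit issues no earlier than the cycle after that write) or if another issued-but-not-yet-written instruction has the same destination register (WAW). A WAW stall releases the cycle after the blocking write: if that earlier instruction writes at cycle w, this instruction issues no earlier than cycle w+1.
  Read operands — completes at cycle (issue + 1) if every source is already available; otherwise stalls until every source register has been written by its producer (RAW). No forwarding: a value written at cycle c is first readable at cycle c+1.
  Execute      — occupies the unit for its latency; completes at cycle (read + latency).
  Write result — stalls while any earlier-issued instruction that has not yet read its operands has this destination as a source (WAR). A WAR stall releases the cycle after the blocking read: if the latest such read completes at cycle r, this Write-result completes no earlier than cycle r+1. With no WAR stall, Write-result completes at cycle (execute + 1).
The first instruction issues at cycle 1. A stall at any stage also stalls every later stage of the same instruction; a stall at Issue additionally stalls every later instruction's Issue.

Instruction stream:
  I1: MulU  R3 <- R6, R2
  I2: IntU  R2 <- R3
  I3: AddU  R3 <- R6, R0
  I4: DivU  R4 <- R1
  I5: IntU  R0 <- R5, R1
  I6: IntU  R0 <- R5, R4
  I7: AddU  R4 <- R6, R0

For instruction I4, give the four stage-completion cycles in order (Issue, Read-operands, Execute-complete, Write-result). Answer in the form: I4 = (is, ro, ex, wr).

I4 = (8, 9, 16, 17)

[1] I1 issues→MulU
[2] I1 reads · I2 issues→IntU
[5] I1 exec-done
[6] I1 writes R3
[7] I2 reads · I3 issues→AddU
[8] I2 exec-done · I3 reads · I4 issues→DivU
[9] I2 writes R2 · I4 reads
[10] I3 exec-done · I5 issues→IntU
[11] I3 writes R3 · I5 reads
[12] I5 exec-done
[13] I5 writes R0
[14] I6 issues→IntU
[16] I4 exec-done
[17] I4 writes R4
[18] I6 reads · I7 issues→AddU
[19] I6 exec-done
[20] I6 writes R0
[21] I7 reads
[23] I7 exec-done
[24] I7 writes R4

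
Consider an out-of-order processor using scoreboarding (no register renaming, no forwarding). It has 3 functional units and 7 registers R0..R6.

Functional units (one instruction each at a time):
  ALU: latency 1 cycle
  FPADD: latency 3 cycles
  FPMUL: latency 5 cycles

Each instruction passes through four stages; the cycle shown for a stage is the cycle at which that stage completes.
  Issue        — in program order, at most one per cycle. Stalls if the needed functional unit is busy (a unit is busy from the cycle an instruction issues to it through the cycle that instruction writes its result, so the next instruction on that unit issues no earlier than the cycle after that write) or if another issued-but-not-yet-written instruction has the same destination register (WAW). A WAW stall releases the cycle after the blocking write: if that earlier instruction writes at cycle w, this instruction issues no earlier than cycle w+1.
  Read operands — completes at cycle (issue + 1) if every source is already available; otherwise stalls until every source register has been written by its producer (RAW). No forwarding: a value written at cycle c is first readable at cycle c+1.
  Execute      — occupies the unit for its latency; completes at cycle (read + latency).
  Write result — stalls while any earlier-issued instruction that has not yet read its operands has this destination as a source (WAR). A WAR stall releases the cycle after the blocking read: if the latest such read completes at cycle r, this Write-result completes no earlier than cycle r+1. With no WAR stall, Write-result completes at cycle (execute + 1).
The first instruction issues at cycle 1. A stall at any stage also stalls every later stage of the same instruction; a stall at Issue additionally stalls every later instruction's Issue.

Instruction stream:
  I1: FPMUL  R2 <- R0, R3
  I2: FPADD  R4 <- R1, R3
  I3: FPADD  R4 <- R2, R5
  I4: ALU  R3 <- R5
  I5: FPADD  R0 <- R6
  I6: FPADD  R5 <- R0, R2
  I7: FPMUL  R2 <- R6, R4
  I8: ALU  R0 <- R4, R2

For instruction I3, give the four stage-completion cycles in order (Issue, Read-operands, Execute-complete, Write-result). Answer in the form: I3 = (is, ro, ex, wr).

1) issue 1, read 2, done 7, write 8
2) issue 2, read 3, done 6, write 7
3) issue 8, read 9, done 12, write 13  <struct: FPADD busy until I2 writes@7>
4) issue 9, read 10, done 11, write 12
5) issue 14, read 15, done 18, write 19  <struct: FPADD busy until I3 writes@13>
6) issue 20, read 21, done 24, write 25  <struct: FPADD busy until I5 writes@19>
7) issue 21, read 22, done 27, write 28
8) issue 22, read 29, done 30, write 31  <RAW R2: wait I7 write@28>

I3 = (8, 9, 12, 13)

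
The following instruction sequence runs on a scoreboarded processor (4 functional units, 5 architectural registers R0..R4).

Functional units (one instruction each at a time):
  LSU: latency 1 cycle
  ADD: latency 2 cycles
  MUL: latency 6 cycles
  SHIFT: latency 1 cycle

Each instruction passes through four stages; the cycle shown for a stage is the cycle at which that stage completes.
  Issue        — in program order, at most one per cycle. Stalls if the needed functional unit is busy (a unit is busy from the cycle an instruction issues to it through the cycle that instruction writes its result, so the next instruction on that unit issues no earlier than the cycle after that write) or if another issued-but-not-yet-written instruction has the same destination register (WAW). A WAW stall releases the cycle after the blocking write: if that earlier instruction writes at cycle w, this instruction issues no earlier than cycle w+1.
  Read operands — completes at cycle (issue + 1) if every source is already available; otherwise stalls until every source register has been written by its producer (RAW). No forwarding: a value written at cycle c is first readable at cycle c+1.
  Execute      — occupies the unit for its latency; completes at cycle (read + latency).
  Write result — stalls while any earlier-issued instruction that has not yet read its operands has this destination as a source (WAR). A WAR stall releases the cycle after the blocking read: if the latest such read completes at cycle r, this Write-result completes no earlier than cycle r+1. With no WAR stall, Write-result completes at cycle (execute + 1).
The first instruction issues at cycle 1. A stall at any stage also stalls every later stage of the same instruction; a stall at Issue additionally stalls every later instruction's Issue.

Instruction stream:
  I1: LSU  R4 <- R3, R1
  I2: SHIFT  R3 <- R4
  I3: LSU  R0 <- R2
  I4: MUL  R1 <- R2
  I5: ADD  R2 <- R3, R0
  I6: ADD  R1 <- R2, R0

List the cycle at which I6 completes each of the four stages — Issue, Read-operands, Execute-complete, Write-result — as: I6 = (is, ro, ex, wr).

1) issue 1, read 2, done 3, write 4
2) issue 2, read 5, done 6, write 7  <RAW R4: wait I1 write@4>
3) issue 5, read 6, done 7, write 8  <struct: LSU busy until I1 writes@4>
4) issue 6, read 7, done 13, write 14
5) issue 7, read 9, done 11, write 12  <RAW R0: wait I3 write@8>
6) issue 15, read 16, done 18, write 19  <WAW R1: wait I4 write@14>

I6 = (15, 16, 18, 19)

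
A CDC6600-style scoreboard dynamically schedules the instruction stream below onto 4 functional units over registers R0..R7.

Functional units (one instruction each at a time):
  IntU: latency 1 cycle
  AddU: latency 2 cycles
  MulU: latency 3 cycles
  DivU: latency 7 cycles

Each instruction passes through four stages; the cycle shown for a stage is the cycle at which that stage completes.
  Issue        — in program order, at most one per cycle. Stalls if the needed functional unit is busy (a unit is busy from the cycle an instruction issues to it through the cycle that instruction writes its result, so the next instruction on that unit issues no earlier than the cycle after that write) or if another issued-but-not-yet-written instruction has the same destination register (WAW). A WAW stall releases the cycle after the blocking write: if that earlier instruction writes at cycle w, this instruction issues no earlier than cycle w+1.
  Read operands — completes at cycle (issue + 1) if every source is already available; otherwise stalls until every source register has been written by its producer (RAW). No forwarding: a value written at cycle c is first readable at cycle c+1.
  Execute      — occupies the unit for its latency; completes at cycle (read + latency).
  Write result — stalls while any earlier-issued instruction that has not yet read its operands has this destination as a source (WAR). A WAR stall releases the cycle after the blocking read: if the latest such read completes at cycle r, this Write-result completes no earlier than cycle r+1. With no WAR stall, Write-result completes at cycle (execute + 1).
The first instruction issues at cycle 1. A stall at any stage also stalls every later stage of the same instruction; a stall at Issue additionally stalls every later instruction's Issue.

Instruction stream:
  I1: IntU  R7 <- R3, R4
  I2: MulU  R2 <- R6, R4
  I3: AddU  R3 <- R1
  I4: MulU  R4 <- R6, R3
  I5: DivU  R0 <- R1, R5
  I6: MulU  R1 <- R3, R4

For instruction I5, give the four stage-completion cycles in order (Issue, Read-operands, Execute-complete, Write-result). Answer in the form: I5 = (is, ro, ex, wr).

I5 = (9, 10, 17, 18)

t=1  issue I1 (IntU)
t=2  I1 read-ops; issue I2 (MulU)
t=3  I1 finished on IntU; I2 read-ops; issue I3 (AddU)
t=4  I1→R7; I3 read-ops
t=6  I2 finished on MulU; I3 finished on AddU
t=7  I2→R2; I3→R3
t=8  issue I4 (MulU)
t=9  I4 read-ops; issue I5 (DivU)
t=10  I5 read-ops
t=12  I4 finished on MulU
t=13  I4→R4
t=14  issue I6 (MulU)
t=15  I6 read-ops
t=17  I5 finished on DivU
t=18  I5→R0; I6 finished on MulU
t=19  I6→R1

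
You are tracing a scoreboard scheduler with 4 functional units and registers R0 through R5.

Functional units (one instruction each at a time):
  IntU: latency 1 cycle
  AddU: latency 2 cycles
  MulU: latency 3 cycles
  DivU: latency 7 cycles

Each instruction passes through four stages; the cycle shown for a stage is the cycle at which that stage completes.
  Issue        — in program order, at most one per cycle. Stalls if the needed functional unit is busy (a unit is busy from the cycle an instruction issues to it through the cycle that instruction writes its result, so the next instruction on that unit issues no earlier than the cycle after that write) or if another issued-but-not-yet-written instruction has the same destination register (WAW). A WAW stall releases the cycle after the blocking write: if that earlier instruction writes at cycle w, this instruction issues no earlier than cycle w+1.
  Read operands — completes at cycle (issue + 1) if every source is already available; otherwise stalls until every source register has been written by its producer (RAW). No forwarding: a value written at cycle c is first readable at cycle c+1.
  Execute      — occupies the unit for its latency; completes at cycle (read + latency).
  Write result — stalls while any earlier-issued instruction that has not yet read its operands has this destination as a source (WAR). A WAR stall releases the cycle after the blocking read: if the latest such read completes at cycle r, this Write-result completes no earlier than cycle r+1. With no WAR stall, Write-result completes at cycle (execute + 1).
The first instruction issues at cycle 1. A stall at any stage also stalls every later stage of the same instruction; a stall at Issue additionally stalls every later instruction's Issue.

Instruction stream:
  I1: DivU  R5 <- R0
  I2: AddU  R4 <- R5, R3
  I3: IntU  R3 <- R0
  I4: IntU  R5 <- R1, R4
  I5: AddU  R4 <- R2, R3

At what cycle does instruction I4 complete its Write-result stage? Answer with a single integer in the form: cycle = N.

cycle = 17

[1] issue I1 (DivU)
[2] I1 read-ops; issue I2 (AddU)
[3] issue I3 (IntU)
[4] I3 read-ops
[5] I3 finished on IntU
[9] I1 finished on DivU
[10] I1→R5
[11] I2 read-ops
[12] I3→R3
[13] I2 finished on AddU; issue I4 (IntU)
[14] I2→R4
[15] I4 read-ops; issue I5 (AddU)
[16] I4 finished on IntU; I5 read-ops
[17] I4→R5
[18] I5 finished on AddU
[19] I5→R4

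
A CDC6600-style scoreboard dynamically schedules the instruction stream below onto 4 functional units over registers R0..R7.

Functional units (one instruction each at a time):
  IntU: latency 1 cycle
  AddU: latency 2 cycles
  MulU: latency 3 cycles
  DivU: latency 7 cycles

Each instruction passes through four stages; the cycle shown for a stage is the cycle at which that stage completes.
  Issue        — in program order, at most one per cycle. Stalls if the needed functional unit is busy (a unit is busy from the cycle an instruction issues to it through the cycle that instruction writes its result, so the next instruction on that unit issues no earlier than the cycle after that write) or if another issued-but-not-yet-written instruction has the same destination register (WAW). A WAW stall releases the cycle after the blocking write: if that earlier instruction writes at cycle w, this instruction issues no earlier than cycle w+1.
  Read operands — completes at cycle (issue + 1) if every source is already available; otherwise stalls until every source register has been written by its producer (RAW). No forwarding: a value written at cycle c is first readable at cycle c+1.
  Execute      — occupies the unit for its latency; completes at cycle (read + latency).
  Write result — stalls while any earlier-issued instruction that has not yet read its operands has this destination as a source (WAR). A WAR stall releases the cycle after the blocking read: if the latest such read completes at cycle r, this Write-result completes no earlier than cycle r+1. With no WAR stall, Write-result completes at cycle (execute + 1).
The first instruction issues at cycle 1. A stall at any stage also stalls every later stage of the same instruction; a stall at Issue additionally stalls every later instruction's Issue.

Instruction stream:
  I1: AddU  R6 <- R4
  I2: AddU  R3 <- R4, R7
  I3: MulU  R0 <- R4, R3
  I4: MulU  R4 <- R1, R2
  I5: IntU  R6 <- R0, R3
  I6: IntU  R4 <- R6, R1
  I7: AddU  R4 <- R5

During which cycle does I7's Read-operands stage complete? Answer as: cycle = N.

cycle = 27

  I1 | 1 | 2 | 4 | 5
  I2 | 6 | 7 | 9 | 10   struct: AddU busy until I1 writes@5
  I3 | 7 | 11 | 14 | 15   RAW R3: wait I2 write@10
  I4 | 16 | 17 | 20 | 21   struct: MulU busy until I3 writes@15
  I5 | 17 | 18 | 19 | 20
  I6 | 22 | 23 | 24 | 25   WAW R4: wait I4 write@21
  I7 | 26 | 27 | 29 | 30   WAW R4: wait I6 write@25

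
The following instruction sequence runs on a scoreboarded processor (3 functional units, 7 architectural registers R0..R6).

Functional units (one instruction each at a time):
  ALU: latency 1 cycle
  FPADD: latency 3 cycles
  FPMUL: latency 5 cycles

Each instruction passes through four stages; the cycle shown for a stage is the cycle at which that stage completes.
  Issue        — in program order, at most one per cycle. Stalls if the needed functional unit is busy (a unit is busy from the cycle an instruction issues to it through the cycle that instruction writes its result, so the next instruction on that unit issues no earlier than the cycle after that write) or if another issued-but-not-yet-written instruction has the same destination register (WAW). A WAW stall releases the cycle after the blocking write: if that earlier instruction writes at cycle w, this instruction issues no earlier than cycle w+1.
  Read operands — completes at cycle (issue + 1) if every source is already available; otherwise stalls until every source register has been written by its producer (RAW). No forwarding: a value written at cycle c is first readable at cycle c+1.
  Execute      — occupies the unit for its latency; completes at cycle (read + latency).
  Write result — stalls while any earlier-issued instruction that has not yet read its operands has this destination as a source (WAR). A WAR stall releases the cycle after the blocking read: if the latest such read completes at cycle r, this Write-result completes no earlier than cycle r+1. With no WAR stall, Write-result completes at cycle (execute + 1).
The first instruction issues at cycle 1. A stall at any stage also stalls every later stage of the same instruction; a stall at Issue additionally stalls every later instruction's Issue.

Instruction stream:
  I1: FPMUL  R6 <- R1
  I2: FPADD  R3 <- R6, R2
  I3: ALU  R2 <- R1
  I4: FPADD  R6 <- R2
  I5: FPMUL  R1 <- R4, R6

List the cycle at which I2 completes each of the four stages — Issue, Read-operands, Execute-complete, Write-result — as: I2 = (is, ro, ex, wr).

c1: issue I1 (FPMUL)
c2: I1 read-ops, issue I2 (FPADD)
c3: issue I3 (ALU)
c4: I3 read-ops
c5: I3 finished on ALU
c7: I1 finished on FPMUL
c8: I1→R6
c9: I2 read-ops
c10: I3→R2
c12: I2 finished on FPADD
c13: I2→R3
c14: issue I4 (FPADD)
c15: I4 read-ops, issue I5 (FPMUL)
c18: I4 finished on FPADD
c19: I4→R6
c20: I5 read-ops
c25: I5 finished on FPMUL
c26: I5→R1

I2 = (2, 9, 12, 13)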